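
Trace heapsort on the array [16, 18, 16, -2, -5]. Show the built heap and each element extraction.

Build heap: [18, 16, 16, -2, -5]
Extract 18: [16, -2, 16, -5, 18]
Extract 16: [16, -2, -5, 16, 18]
Extract 16: [-2, -5, 16, 16, 18]
Extract -2: [-5, -2, 16, 16, 18]


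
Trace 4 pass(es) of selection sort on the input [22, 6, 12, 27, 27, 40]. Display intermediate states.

Pass 1: Select minimum 6 at index 1, swap -> [6, 22, 12, 27, 27, 40]
Pass 2: Select minimum 12 at index 2, swap -> [6, 12, 22, 27, 27, 40]
Pass 3: Select minimum 22 at index 2, swap -> [6, 12, 22, 27, 27, 40]
Pass 4: Select minimum 27 at index 3, swap -> [6, 12, 22, 27, 27, 40]


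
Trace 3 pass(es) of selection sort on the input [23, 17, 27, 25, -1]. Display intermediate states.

Pass 1: Select minimum -1 at index 4, swap -> [-1, 17, 27, 25, 23]
Pass 2: Select minimum 17 at index 1, swap -> [-1, 17, 27, 25, 23]
Pass 3: Select minimum 23 at index 4, swap -> [-1, 17, 23, 25, 27]


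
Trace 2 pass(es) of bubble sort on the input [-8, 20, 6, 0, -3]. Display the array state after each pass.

After pass 1: [-8, 6, 0, -3, 20] (3 swaps)
After pass 2: [-8, 0, -3, 6, 20] (2 swaps)
Total swaps: 5


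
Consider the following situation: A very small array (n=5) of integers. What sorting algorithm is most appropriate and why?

Best choice: Insertion sort
Reason: For tiny inputs the O(n^2) overhead is negligible and insertion sort has minimal constant factors


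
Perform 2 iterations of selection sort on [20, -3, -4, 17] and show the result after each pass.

Pass 1: Select minimum -4 at index 2, swap -> [-4, -3, 20, 17]
Pass 2: Select minimum -3 at index 1, swap -> [-4, -3, 20, 17]


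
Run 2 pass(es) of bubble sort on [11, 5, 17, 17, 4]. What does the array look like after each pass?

After pass 1: [5, 11, 17, 4, 17] (2 swaps)
After pass 2: [5, 11, 4, 17, 17] (1 swaps)
Total swaps: 3


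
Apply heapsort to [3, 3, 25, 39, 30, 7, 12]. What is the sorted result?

Build heap: [39, 30, 25, 3, 3, 7, 12]
Extract 39: [30, 12, 25, 3, 3, 7, 39]
Extract 30: [25, 12, 7, 3, 3, 30, 39]
Extract 25: [12, 3, 7, 3, 25, 30, 39]
Extract 12: [7, 3, 3, 12, 25, 30, 39]
Extract 7: [3, 3, 7, 12, 25, 30, 39]
Extract 3: [3, 3, 7, 12, 25, 30, 39]


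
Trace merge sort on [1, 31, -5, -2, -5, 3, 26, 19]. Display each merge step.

Divide and conquer:
  Merge [1] + [31] -> [1, 31]
  Merge [-5] + [-2] -> [-5, -2]
  Merge [1, 31] + [-5, -2] -> [-5, -2, 1, 31]
  Merge [-5] + [3] -> [-5, 3]
  Merge [26] + [19] -> [19, 26]
  Merge [-5, 3] + [19, 26] -> [-5, 3, 19, 26]
  Merge [-5, -2, 1, 31] + [-5, 3, 19, 26] -> [-5, -5, -2, 1, 3, 19, 26, 31]


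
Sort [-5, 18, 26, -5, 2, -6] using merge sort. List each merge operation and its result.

Divide and conquer:
  Merge [18] + [26] -> [18, 26]
  Merge [-5] + [18, 26] -> [-5, 18, 26]
  Merge [2] + [-6] -> [-6, 2]
  Merge [-5] + [-6, 2] -> [-6, -5, 2]
  Merge [-5, 18, 26] + [-6, -5, 2] -> [-6, -5, -5, 2, 18, 26]


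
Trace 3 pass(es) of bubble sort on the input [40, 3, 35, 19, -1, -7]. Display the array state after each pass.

After pass 1: [3, 35, 19, -1, -7, 40] (5 swaps)
After pass 2: [3, 19, -1, -7, 35, 40] (3 swaps)
After pass 3: [3, -1, -7, 19, 35, 40] (2 swaps)
Total swaps: 10


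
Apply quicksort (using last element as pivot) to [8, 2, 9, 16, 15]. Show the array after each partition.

Partition 1: pivot=15 at index 3 -> [8, 2, 9, 15, 16]
Partition 2: pivot=9 at index 2 -> [8, 2, 9, 15, 16]
Partition 3: pivot=2 at index 0 -> [2, 8, 9, 15, 16]


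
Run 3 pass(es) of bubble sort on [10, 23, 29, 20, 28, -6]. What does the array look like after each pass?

After pass 1: [10, 23, 20, 28, -6, 29] (3 swaps)
After pass 2: [10, 20, 23, -6, 28, 29] (2 swaps)
After pass 3: [10, 20, -6, 23, 28, 29] (1 swaps)
Total swaps: 6


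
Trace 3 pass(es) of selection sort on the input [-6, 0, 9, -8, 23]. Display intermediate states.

Pass 1: Select minimum -8 at index 3, swap -> [-8, 0, 9, -6, 23]
Pass 2: Select minimum -6 at index 3, swap -> [-8, -6, 9, 0, 23]
Pass 3: Select minimum 0 at index 3, swap -> [-8, -6, 0, 9, 23]


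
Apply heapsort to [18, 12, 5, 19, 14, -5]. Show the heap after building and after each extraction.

Build heap: [19, 18, 5, 12, 14, -5]
Extract 19: [18, 14, 5, 12, -5, 19]
Extract 18: [14, 12, 5, -5, 18, 19]
Extract 14: [12, -5, 5, 14, 18, 19]
Extract 12: [5, -5, 12, 14, 18, 19]
Extract 5: [-5, 5, 12, 14, 18, 19]


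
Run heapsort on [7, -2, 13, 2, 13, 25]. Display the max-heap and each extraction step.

Build heap: [25, 13, 13, 2, -2, 7]
Extract 25: [13, 7, 13, 2, -2, 25]
Extract 13: [13, 7, -2, 2, 13, 25]
Extract 13: [7, 2, -2, 13, 13, 25]
Extract 7: [2, -2, 7, 13, 13, 25]
Extract 2: [-2, 2, 7, 13, 13, 25]


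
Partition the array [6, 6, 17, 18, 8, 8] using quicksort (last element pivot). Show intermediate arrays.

Partition 1: pivot=8 at index 3 -> [6, 6, 8, 8, 17, 18]
Partition 2: pivot=8 at index 2 -> [6, 6, 8, 8, 17, 18]
Partition 3: pivot=6 at index 1 -> [6, 6, 8, 8, 17, 18]
Partition 4: pivot=18 at index 5 -> [6, 6, 8, 8, 17, 18]


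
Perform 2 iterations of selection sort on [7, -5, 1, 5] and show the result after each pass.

Pass 1: Select minimum -5 at index 1, swap -> [-5, 7, 1, 5]
Pass 2: Select minimum 1 at index 2, swap -> [-5, 1, 7, 5]


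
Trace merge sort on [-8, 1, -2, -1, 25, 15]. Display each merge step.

Divide and conquer:
  Merge [1] + [-2] -> [-2, 1]
  Merge [-8] + [-2, 1] -> [-8, -2, 1]
  Merge [25] + [15] -> [15, 25]
  Merge [-1] + [15, 25] -> [-1, 15, 25]
  Merge [-8, -2, 1] + [-1, 15, 25] -> [-8, -2, -1, 1, 15, 25]


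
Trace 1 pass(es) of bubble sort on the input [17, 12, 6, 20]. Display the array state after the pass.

After pass 1: [12, 6, 17, 20] (2 swaps)
Total swaps: 2


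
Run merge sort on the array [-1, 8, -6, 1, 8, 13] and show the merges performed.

Divide and conquer:
  Merge [8] + [-6] -> [-6, 8]
  Merge [-1] + [-6, 8] -> [-6, -1, 8]
  Merge [8] + [13] -> [8, 13]
  Merge [1] + [8, 13] -> [1, 8, 13]
  Merge [-6, -1, 8] + [1, 8, 13] -> [-6, -1, 1, 8, 8, 13]


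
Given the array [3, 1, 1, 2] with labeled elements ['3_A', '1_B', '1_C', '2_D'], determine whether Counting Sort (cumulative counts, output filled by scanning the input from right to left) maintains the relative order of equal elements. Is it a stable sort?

Trace Counting Sort on the labeled array (the key is the number; the letter only tracks identity):
  Counts for values 0..3: [0, 2, 1, 1]
  Cumulative counts: [0, 2, 3, 4]
  Scan right to left: place 2_D at output index 2
  Scan right to left: place 1_C at output index 1
  Scan right to left: place 1_B at output index 0
  Scan right to left: place 3_A at output index 3
  Output: [1_B, 1_C, 2_D, 3_A]
Equal keys:
  value 1: originally 1_B, 1_C; after sorting 1_B, 1_C -> order preserved
All equal keys kept their original relative order. Counting Sort is stable: scanning the input right to left with decreasing cumulative counts places later duplicates at later output positions.
Answer: Stable


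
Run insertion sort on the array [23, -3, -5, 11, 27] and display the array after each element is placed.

First element 23 is already 'sorted'
Insert -3: shifted 1 elements -> [-3, 23, -5, 11, 27]
Insert -5: shifted 2 elements -> [-5, -3, 23, 11, 27]
Insert 11: shifted 1 elements -> [-5, -3, 11, 23, 27]
Insert 27: shifted 0 elements -> [-5, -3, 11, 23, 27]


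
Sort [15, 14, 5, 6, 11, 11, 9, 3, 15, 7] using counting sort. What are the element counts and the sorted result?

Count array: [0, 0, 0, 1, 0, 1, 1, 1, 0, 1, 0, 2, 0, 0, 1, 2]
(count[i] = number of elements equal to i)
Cumulative count: [0, 0, 0, 1, 1, 2, 3, 4, 4, 5, 5, 7, 7, 7, 8, 10]
Sorted: [3, 5, 6, 7, 9, 11, 11, 14, 15, 15]


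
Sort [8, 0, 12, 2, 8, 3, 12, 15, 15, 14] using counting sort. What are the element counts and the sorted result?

Count array: [1, 0, 1, 1, 0, 0, 0, 0, 2, 0, 0, 0, 2, 0, 1, 2]
(count[i] = number of elements equal to i)
Cumulative count: [1, 1, 2, 3, 3, 3, 3, 3, 5, 5, 5, 5, 7, 7, 8, 10]
Sorted: [0, 2, 3, 8, 8, 12, 12, 14, 15, 15]


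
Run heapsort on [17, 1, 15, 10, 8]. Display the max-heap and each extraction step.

Build heap: [17, 10, 15, 1, 8]
Extract 17: [15, 10, 8, 1, 17]
Extract 15: [10, 1, 8, 15, 17]
Extract 10: [8, 1, 10, 15, 17]
Extract 8: [1, 8, 10, 15, 17]


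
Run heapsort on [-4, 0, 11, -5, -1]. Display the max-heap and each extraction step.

Build heap: [11, 0, -4, -5, -1]
Extract 11: [0, -1, -4, -5, 11]
Extract 0: [-1, -5, -4, 0, 11]
Extract -1: [-4, -5, -1, 0, 11]
Extract -4: [-5, -4, -1, 0, 11]


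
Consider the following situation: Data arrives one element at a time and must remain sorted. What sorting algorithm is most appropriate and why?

Best choice: Insertion sort
Reason: Insertion sort naturally handles online/streaming input by inserting each new element into sorted position


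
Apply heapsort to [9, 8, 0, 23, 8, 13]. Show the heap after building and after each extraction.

Build heap: [23, 9, 13, 8, 8, 0]
Extract 23: [13, 9, 0, 8, 8, 23]
Extract 13: [9, 8, 0, 8, 13, 23]
Extract 9: [8, 8, 0, 9, 13, 23]
Extract 8: [8, 0, 8, 9, 13, 23]
Extract 8: [0, 8, 8, 9, 13, 23]


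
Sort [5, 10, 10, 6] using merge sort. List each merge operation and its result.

Divide and conquer:
  Merge [5] + [10] -> [5, 10]
  Merge [10] + [6] -> [6, 10]
  Merge [5, 10] + [6, 10] -> [5, 6, 10, 10]


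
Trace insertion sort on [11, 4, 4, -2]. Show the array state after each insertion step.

First element 11 is already 'sorted'
Insert 4: shifted 1 elements -> [4, 11, 4, -2]
Insert 4: shifted 1 elements -> [4, 4, 11, -2]
Insert -2: shifted 3 elements -> [-2, 4, 4, 11]


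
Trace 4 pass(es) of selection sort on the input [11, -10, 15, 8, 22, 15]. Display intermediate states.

Pass 1: Select minimum -10 at index 1, swap -> [-10, 11, 15, 8, 22, 15]
Pass 2: Select minimum 8 at index 3, swap -> [-10, 8, 15, 11, 22, 15]
Pass 3: Select minimum 11 at index 3, swap -> [-10, 8, 11, 15, 22, 15]
Pass 4: Select minimum 15 at index 3, swap -> [-10, 8, 11, 15, 22, 15]


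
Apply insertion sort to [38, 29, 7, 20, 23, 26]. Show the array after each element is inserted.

First element 38 is already 'sorted'
Insert 29: shifted 1 elements -> [29, 38, 7, 20, 23, 26]
Insert 7: shifted 2 elements -> [7, 29, 38, 20, 23, 26]
Insert 20: shifted 2 elements -> [7, 20, 29, 38, 23, 26]
Insert 23: shifted 2 elements -> [7, 20, 23, 29, 38, 26]
Insert 26: shifted 2 elements -> [7, 20, 23, 26, 29, 38]


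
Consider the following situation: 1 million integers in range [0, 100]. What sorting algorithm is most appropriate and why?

Best choice: Counting sort
Reason: O(n + k) where k=100 is small; linear time beats O(n log n)


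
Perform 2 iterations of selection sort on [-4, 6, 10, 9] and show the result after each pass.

Pass 1: Select minimum -4 at index 0, swap -> [-4, 6, 10, 9]
Pass 2: Select minimum 6 at index 1, swap -> [-4, 6, 10, 9]


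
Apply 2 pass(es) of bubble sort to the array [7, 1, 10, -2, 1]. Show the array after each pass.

After pass 1: [1, 7, -2, 1, 10] (3 swaps)
After pass 2: [1, -2, 1, 7, 10] (2 swaps)
Total swaps: 5


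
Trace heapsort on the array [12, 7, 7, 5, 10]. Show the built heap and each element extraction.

Build heap: [12, 10, 7, 5, 7]
Extract 12: [10, 7, 7, 5, 12]
Extract 10: [7, 5, 7, 10, 12]
Extract 7: [7, 5, 7, 10, 12]
Extract 7: [5, 7, 7, 10, 12]


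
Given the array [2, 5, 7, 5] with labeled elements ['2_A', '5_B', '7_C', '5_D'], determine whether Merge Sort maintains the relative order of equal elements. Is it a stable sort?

Trace Merge Sort on the labeled array (the key is the number; the letter only tracks identity):
  Merge [2_A] + [5_B] -> [2_A, 5_B]
  Merge [7_C] + [5_D] -> [5_D, 7_C]
  Merge [2_A, 5_B] + [5_D, 7_C] -> [2_A, 5_B, 5_D, 7_C]
Final order: [2_A, 5_B, 5_D, 7_C]
Equal keys:
  value 5: originally 5_B, 5_D; after sorting 5_B, 5_D -> order preserved
All equal keys kept their original relative order. Merge Sort is stable: when the heads of the two halves are equal the merge takes from the left half first.
Answer: Stable


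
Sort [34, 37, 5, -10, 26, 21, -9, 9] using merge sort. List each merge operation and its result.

Divide and conquer:
  Merge [34] + [37] -> [34, 37]
  Merge [5] + [-10] -> [-10, 5]
  Merge [34, 37] + [-10, 5] -> [-10, 5, 34, 37]
  Merge [26] + [21] -> [21, 26]
  Merge [-9] + [9] -> [-9, 9]
  Merge [21, 26] + [-9, 9] -> [-9, 9, 21, 26]
  Merge [-10, 5, 34, 37] + [-9, 9, 21, 26] -> [-10, -9, 5, 9, 21, 26, 34, 37]


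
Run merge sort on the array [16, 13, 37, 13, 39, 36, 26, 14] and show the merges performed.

Divide and conquer:
  Merge [16] + [13] -> [13, 16]
  Merge [37] + [13] -> [13, 37]
  Merge [13, 16] + [13, 37] -> [13, 13, 16, 37]
  Merge [39] + [36] -> [36, 39]
  Merge [26] + [14] -> [14, 26]
  Merge [36, 39] + [14, 26] -> [14, 26, 36, 39]
  Merge [13, 13, 16, 37] + [14, 26, 36, 39] -> [13, 13, 14, 16, 26, 36, 37, 39]


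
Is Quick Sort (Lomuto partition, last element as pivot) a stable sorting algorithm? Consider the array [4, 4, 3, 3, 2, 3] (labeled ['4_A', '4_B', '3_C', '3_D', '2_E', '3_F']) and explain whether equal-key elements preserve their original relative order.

Trace Quick Sort on the labeled array (the key is the number; the letter only tracks identity):
  Partition indices 0..5 around pivot 3_F -> [3_C, 3_D, 2_E, 3_F, 4_A, 4_B]
  Partition indices 0..2 around pivot 2_E -> [2_E, 3_D, 3_C, 3_F, 4_A, 4_B]
  Partition indices 1..2 around pivot 3_C -> [2_E, 3_D, 3_C, 3_F, 4_A, 4_B]
  Partition indices 4..5 around pivot 4_B -> [2_E, 3_D, 3_C, 3_F, 4_A, 4_B]
Final order: [2_E, 3_D, 3_C, 3_F, 4_A, 4_B]
Equal keys:
  value 3: originally 3_C, 3_D, 3_F; after sorting 3_D, 3_C, 3_F -> order changed
  value 4: originally 4_A, 4_B; after sorting 4_A, 4_B -> order preserved
Equal keys were reordered, so Quick Sort is not stable: partition swaps elements across long distances and can reorder equal keys. (One such input is enough; an unstable sort may happen to preserve order on other inputs, but it gives no guarantee.)
Answer: Not stable


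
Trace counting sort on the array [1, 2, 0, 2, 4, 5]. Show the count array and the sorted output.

Count array: [1, 1, 2, 0, 1, 1]
(count[i] = number of elements equal to i)
Cumulative count: [1, 2, 4, 4, 5, 6]
Sorted: [0, 1, 2, 2, 4, 5]


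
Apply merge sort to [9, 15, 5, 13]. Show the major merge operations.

Divide and conquer:
  Merge [9] + [15] -> [9, 15]
  Merge [5] + [13] -> [5, 13]
  Merge [9, 15] + [5, 13] -> [5, 9, 13, 15]


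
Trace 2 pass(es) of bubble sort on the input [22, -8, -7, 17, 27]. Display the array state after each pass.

After pass 1: [-8, -7, 17, 22, 27] (3 swaps)
After pass 2: [-8, -7, 17, 22, 27] (0 swaps)
Total swaps: 3


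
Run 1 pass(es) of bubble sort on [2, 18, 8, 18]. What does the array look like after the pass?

After pass 1: [2, 8, 18, 18] (1 swaps)
Total swaps: 1


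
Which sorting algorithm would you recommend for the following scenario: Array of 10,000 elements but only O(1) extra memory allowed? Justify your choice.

Best choice: Heapsort
Reason: Heapsort rearranges the array in place using O(1) auxiliary space and still guarantees O(n log n) time; quicksort partitions in place but needs Theta(log n) stack space for recursion (O(n) in the worst case), and mergesort requires O(n) auxiliary space


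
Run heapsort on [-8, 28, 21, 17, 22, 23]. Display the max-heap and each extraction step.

Build heap: [28, 22, 23, 17, -8, 21]
Extract 28: [23, 22, 21, 17, -8, 28]
Extract 23: [22, 17, 21, -8, 23, 28]
Extract 22: [21, 17, -8, 22, 23, 28]
Extract 21: [17, -8, 21, 22, 23, 28]
Extract 17: [-8, 17, 21, 22, 23, 28]


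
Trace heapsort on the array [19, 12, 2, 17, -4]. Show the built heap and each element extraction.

Build heap: [19, 17, 2, 12, -4]
Extract 19: [17, 12, 2, -4, 19]
Extract 17: [12, -4, 2, 17, 19]
Extract 12: [2, -4, 12, 17, 19]
Extract 2: [-4, 2, 12, 17, 19]


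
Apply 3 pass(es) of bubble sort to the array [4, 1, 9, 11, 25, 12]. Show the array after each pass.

After pass 1: [1, 4, 9, 11, 12, 25] (2 swaps)
After pass 2: [1, 4, 9, 11, 12, 25] (0 swaps)
After pass 3: [1, 4, 9, 11, 12, 25] (0 swaps)
Total swaps: 2


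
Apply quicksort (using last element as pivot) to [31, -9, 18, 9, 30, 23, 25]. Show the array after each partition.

Partition 1: pivot=25 at index 4 -> [-9, 18, 9, 23, 25, 31, 30]
Partition 2: pivot=23 at index 3 -> [-9, 18, 9, 23, 25, 31, 30]
Partition 3: pivot=9 at index 1 -> [-9, 9, 18, 23, 25, 31, 30]
Partition 4: pivot=30 at index 5 -> [-9, 9, 18, 23, 25, 30, 31]


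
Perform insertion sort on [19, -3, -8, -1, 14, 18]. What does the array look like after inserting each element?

First element 19 is already 'sorted'
Insert -3: shifted 1 elements -> [-3, 19, -8, -1, 14, 18]
Insert -8: shifted 2 elements -> [-8, -3, 19, -1, 14, 18]
Insert -1: shifted 1 elements -> [-8, -3, -1, 19, 14, 18]
Insert 14: shifted 1 elements -> [-8, -3, -1, 14, 19, 18]
Insert 18: shifted 1 elements -> [-8, -3, -1, 14, 18, 19]


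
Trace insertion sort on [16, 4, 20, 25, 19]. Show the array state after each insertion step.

First element 16 is already 'sorted'
Insert 4: shifted 1 elements -> [4, 16, 20, 25, 19]
Insert 20: shifted 0 elements -> [4, 16, 20, 25, 19]
Insert 25: shifted 0 elements -> [4, 16, 20, 25, 19]
Insert 19: shifted 2 elements -> [4, 16, 19, 20, 25]


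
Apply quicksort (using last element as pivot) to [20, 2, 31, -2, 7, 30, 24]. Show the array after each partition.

Partition 1: pivot=24 at index 4 -> [20, 2, -2, 7, 24, 30, 31]
Partition 2: pivot=7 at index 2 -> [2, -2, 7, 20, 24, 30, 31]
Partition 3: pivot=-2 at index 0 -> [-2, 2, 7, 20, 24, 30, 31]
Partition 4: pivot=31 at index 6 -> [-2, 2, 7, 20, 24, 30, 31]


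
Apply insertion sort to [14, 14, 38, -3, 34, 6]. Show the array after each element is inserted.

First element 14 is already 'sorted'
Insert 14: shifted 0 elements -> [14, 14, 38, -3, 34, 6]
Insert 38: shifted 0 elements -> [14, 14, 38, -3, 34, 6]
Insert -3: shifted 3 elements -> [-3, 14, 14, 38, 34, 6]
Insert 34: shifted 1 elements -> [-3, 14, 14, 34, 38, 6]
Insert 6: shifted 4 elements -> [-3, 6, 14, 14, 34, 38]


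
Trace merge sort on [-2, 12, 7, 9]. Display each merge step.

Divide and conquer:
  Merge [-2] + [12] -> [-2, 12]
  Merge [7] + [9] -> [7, 9]
  Merge [-2, 12] + [7, 9] -> [-2, 7, 9, 12]


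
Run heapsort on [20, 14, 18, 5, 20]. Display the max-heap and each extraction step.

Build heap: [20, 20, 18, 5, 14]
Extract 20: [20, 14, 18, 5, 20]
Extract 20: [18, 14, 5, 20, 20]
Extract 18: [14, 5, 18, 20, 20]
Extract 14: [5, 14, 18, 20, 20]


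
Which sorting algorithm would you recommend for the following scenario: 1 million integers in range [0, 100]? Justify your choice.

Best choice: Counting sort
Reason: O(n + k) where k=100 is small; linear time beats O(n log n)


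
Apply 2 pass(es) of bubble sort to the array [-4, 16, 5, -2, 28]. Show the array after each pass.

After pass 1: [-4, 5, -2, 16, 28] (2 swaps)
After pass 2: [-4, -2, 5, 16, 28] (1 swaps)
Total swaps: 3


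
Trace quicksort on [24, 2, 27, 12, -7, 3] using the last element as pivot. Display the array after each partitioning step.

Partition 1: pivot=3 at index 2 -> [2, -7, 3, 12, 24, 27]
Partition 2: pivot=-7 at index 0 -> [-7, 2, 3, 12, 24, 27]
Partition 3: pivot=27 at index 5 -> [-7, 2, 3, 12, 24, 27]
Partition 4: pivot=24 at index 4 -> [-7, 2, 3, 12, 24, 27]


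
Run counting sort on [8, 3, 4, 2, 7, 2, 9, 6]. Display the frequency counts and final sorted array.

Count array: [0, 0, 2, 1, 1, 0, 1, 1, 1, 1]
(count[i] = number of elements equal to i)
Cumulative count: [0, 0, 2, 3, 4, 4, 5, 6, 7, 8]
Sorted: [2, 2, 3, 4, 6, 7, 8, 9]


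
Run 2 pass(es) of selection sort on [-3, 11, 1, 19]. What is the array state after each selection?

Pass 1: Select minimum -3 at index 0, swap -> [-3, 11, 1, 19]
Pass 2: Select minimum 1 at index 2, swap -> [-3, 1, 11, 19]


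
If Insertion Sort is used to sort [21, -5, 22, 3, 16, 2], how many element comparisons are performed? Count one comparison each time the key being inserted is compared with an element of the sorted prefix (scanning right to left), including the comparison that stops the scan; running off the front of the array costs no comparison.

Insert -5: 21 > -5 (shift), reached front = 1 comparison(s) -> [-5, 21, 22, 3, 16, 2]
Insert 22: 21 <= 22 (stop) = 1 comparison(s) -> [-5, 21, 22, 3, 16, 2]
Insert 3: 22 > 3 (shift), 21 > 3 (shift), -5 <= 3 (stop) = 3 comparison(s) -> [-5, 3, 21, 22, 16, 2]
Insert 16: 22 > 16 (shift), 21 > 16 (shift), 3 <= 16 (stop) = 3 comparison(s) -> [-5, 3, 16, 21, 22, 2]
Insert 2: 22 > 2 (shift), 21 > 2 (shift), 16 > 2 (shift), 3 > 2 (shift), -5 <= 2 (stop) = 5 comparison(s) -> [-5, 2, 3, 16, 21, 22]
Total comparisons: 1 + 1 + 3 + 3 + 5 = 13


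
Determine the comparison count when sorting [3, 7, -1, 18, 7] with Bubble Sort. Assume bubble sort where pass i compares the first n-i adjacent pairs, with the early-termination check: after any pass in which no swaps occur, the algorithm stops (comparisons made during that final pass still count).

Pass 1: compare adjacent pairs (0,1)..(3,4) = 4 comparison(s), 2 swap(s) -> [3, -1, 7, 7, 18]
Pass 2: compare adjacent pairs (0,1)..(2,3) = 3 comparison(s), 1 swap(s) -> [-1, 3, 7, 7, 18]
Pass 3: compare adjacent pairs (0,1)..(1,2) = 2 comparison(s), 0 swap(s) -> [-1, 3, 7, 7, 18]
No swaps in this pass, so bubble sort stops here.
Total comparisons: 4 + 3 + 2 = 9


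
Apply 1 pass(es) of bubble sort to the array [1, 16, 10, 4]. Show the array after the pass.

After pass 1: [1, 10, 4, 16] (2 swaps)
Total swaps: 2


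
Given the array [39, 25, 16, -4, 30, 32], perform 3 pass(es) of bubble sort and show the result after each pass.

After pass 1: [25, 16, -4, 30, 32, 39] (5 swaps)
After pass 2: [16, -4, 25, 30, 32, 39] (2 swaps)
After pass 3: [-4, 16, 25, 30, 32, 39] (1 swaps)
Total swaps: 8


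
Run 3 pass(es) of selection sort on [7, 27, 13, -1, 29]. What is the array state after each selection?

Pass 1: Select minimum -1 at index 3, swap -> [-1, 27, 13, 7, 29]
Pass 2: Select minimum 7 at index 3, swap -> [-1, 7, 13, 27, 29]
Pass 3: Select minimum 13 at index 2, swap -> [-1, 7, 13, 27, 29]


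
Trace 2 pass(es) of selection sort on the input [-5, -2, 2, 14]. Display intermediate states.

Pass 1: Select minimum -5 at index 0, swap -> [-5, -2, 2, 14]
Pass 2: Select minimum -2 at index 1, swap -> [-5, -2, 2, 14]


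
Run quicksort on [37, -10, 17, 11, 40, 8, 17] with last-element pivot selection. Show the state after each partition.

Partition 1: pivot=17 at index 4 -> [-10, 17, 11, 8, 17, 37, 40]
Partition 2: pivot=8 at index 1 -> [-10, 8, 11, 17, 17, 37, 40]
Partition 3: pivot=17 at index 3 -> [-10, 8, 11, 17, 17, 37, 40]
Partition 4: pivot=40 at index 6 -> [-10, 8, 11, 17, 17, 37, 40]


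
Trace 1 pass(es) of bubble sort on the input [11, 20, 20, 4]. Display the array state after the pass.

After pass 1: [11, 20, 4, 20] (1 swaps)
Total swaps: 1


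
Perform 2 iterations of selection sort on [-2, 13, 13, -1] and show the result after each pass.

Pass 1: Select minimum -2 at index 0, swap -> [-2, 13, 13, -1]
Pass 2: Select minimum -1 at index 3, swap -> [-2, -1, 13, 13]


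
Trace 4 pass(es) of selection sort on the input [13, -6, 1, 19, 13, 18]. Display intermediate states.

Pass 1: Select minimum -6 at index 1, swap -> [-6, 13, 1, 19, 13, 18]
Pass 2: Select minimum 1 at index 2, swap -> [-6, 1, 13, 19, 13, 18]
Pass 3: Select minimum 13 at index 2, swap -> [-6, 1, 13, 19, 13, 18]
Pass 4: Select minimum 13 at index 4, swap -> [-6, 1, 13, 13, 19, 18]


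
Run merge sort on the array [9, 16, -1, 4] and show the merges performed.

Divide and conquer:
  Merge [9] + [16] -> [9, 16]
  Merge [-1] + [4] -> [-1, 4]
  Merge [9, 16] + [-1, 4] -> [-1, 4, 9, 16]


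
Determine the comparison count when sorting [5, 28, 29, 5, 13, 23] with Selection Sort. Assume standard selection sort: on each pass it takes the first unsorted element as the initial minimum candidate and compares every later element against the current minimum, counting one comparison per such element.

Pass 1: scan indices 1..5 for the minimum = 5 comparison(s); min is 5, place at index 0 -> [5, 28, 29, 5, 13, 23]
Pass 2: scan indices 2..5 for the minimum = 4 comparison(s); min is 5, place at index 1 -> [5, 5, 29, 28, 13, 23]
Pass 3: scan indices 3..5 for the minimum = 3 comparison(s); min is 13, place at index 2 -> [5, 5, 13, 28, 29, 23]
Pass 4: scan indices 4..5 for the minimum = 2 comparison(s); min is 23, place at index 3 -> [5, 5, 13, 23, 29, 28]
Pass 5: scan indices 5..5 for the minimum = 1 comparison(s); min is 28, place at index 4 -> [5, 5, 13, 23, 28, 29]
Selection sort always scans the whole unsorted suffix, so the count is (n-1) + (n-2) + ... + 1 = n(n-1)/2 = 6*5/2 = 15 regardless of the input order.
Total comparisons: 5 + 4 + 3 + 2 + 1 = 15


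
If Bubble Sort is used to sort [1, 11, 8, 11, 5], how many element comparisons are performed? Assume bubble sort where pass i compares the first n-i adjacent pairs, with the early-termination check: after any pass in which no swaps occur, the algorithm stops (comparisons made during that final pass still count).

Pass 1: compare adjacent pairs (0,1)..(3,4) = 4 comparison(s), 2 swap(s) -> [1, 8, 11, 5, 11]
Pass 2: compare adjacent pairs (0,1)..(2,3) = 3 comparison(s), 1 swap(s) -> [1, 8, 5, 11, 11]
Pass 3: compare adjacent pairs (0,1)..(1,2) = 2 comparison(s), 1 swap(s) -> [1, 5, 8, 11, 11]
Pass 4: compare adjacent pairs (0,1)..(0,1) = 1 comparison(s), 0 swap(s) -> [1, 5, 8, 11, 11]
No swaps in this pass, so bubble sort stops here.
Total comparisons: 4 + 3 + 2 + 1 = 10


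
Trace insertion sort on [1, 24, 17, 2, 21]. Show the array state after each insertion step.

First element 1 is already 'sorted'
Insert 24: shifted 0 elements -> [1, 24, 17, 2, 21]
Insert 17: shifted 1 elements -> [1, 17, 24, 2, 21]
Insert 2: shifted 2 elements -> [1, 2, 17, 24, 21]
Insert 21: shifted 1 elements -> [1, 2, 17, 21, 24]


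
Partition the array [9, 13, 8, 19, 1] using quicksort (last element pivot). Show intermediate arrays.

Partition 1: pivot=1 at index 0 -> [1, 13, 8, 19, 9]
Partition 2: pivot=9 at index 2 -> [1, 8, 9, 19, 13]
Partition 3: pivot=13 at index 3 -> [1, 8, 9, 13, 19]


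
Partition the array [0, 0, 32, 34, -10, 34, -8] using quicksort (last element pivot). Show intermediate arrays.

Partition 1: pivot=-8 at index 1 -> [-10, -8, 32, 34, 0, 34, 0]
Partition 2: pivot=0 at index 3 -> [-10, -8, 0, 0, 32, 34, 34]
Partition 3: pivot=34 at index 6 -> [-10, -8, 0, 0, 32, 34, 34]
Partition 4: pivot=34 at index 5 -> [-10, -8, 0, 0, 32, 34, 34]


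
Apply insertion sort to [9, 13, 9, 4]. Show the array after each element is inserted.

First element 9 is already 'sorted'
Insert 13: shifted 0 elements -> [9, 13, 9, 4]
Insert 9: shifted 1 elements -> [9, 9, 13, 4]
Insert 4: shifted 3 elements -> [4, 9, 9, 13]


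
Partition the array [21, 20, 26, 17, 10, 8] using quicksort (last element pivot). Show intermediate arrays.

Partition 1: pivot=8 at index 0 -> [8, 20, 26, 17, 10, 21]
Partition 2: pivot=21 at index 4 -> [8, 20, 17, 10, 21, 26]
Partition 3: pivot=10 at index 1 -> [8, 10, 17, 20, 21, 26]
Partition 4: pivot=20 at index 3 -> [8, 10, 17, 20, 21, 26]


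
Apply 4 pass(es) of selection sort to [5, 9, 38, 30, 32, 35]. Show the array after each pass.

Pass 1: Select minimum 5 at index 0, swap -> [5, 9, 38, 30, 32, 35]
Pass 2: Select minimum 9 at index 1, swap -> [5, 9, 38, 30, 32, 35]
Pass 3: Select minimum 30 at index 3, swap -> [5, 9, 30, 38, 32, 35]
Pass 4: Select minimum 32 at index 4, swap -> [5, 9, 30, 32, 38, 35]


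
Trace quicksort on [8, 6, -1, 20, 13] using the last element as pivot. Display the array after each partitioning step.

Partition 1: pivot=13 at index 3 -> [8, 6, -1, 13, 20]
Partition 2: pivot=-1 at index 0 -> [-1, 6, 8, 13, 20]
Partition 3: pivot=8 at index 2 -> [-1, 6, 8, 13, 20]


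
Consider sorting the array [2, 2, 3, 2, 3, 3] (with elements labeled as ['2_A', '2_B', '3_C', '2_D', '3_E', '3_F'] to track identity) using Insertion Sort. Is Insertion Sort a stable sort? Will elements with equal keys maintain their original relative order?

Trace Insertion Sort on the labeled array (the key is the number; the letter only tracks identity):
  Insert 2_B at index 1: [2_A, 2_B, 3_C, 2_D, 3_E, 3_F]
  Insert 3_C at index 2: [2_A, 2_B, 3_C, 2_D, 3_E, 3_F]
  Insert 2_D at index 2: [2_A, 2_B, 2_D, 3_C, 3_E, 3_F]
  Insert 3_E at index 4: [2_A, 2_B, 2_D, 3_C, 3_E, 3_F]
  Insert 3_F at index 5: [2_A, 2_B, 2_D, 3_C, 3_E, 3_F]
Final order: [2_A, 2_B, 2_D, 3_C, 3_E, 3_F]
Equal keys:
  value 2: originally 2_A, 2_B, 2_D; after sorting 2_A, 2_B, 2_D -> order preserved
  value 3: originally 3_C, 3_E, 3_F; after sorting 3_C, 3_E, 3_F -> order preserved
All equal keys kept their original relative order. Insertion Sort is stable: elements are shifted only while they are strictly greater than the key, so a key is inserted after any equal elements already placed.
Answer: Stable


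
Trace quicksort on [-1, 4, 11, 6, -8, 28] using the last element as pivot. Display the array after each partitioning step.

Partition 1: pivot=28 at index 5 -> [-1, 4, 11, 6, -8, 28]
Partition 2: pivot=-8 at index 0 -> [-8, 4, 11, 6, -1, 28]
Partition 3: pivot=-1 at index 1 -> [-8, -1, 11, 6, 4, 28]
Partition 4: pivot=4 at index 2 -> [-8, -1, 4, 6, 11, 28]
Partition 5: pivot=11 at index 4 -> [-8, -1, 4, 6, 11, 28]


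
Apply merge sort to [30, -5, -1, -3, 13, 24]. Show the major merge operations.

Divide and conquer:
  Merge [-5] + [-1] -> [-5, -1]
  Merge [30] + [-5, -1] -> [-5, -1, 30]
  Merge [13] + [24] -> [13, 24]
  Merge [-3] + [13, 24] -> [-3, 13, 24]
  Merge [-5, -1, 30] + [-3, 13, 24] -> [-5, -3, -1, 13, 24, 30]


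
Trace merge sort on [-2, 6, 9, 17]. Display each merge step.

Divide and conquer:
  Merge [-2] + [6] -> [-2, 6]
  Merge [9] + [17] -> [9, 17]
  Merge [-2, 6] + [9, 17] -> [-2, 6, 9, 17]


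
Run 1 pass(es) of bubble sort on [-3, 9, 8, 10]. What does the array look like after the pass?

After pass 1: [-3, 8, 9, 10] (1 swaps)
Total swaps: 1


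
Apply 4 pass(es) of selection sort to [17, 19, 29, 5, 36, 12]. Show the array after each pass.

Pass 1: Select minimum 5 at index 3, swap -> [5, 19, 29, 17, 36, 12]
Pass 2: Select minimum 12 at index 5, swap -> [5, 12, 29, 17, 36, 19]
Pass 3: Select minimum 17 at index 3, swap -> [5, 12, 17, 29, 36, 19]
Pass 4: Select minimum 19 at index 5, swap -> [5, 12, 17, 19, 36, 29]


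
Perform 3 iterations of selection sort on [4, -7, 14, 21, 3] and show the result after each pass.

Pass 1: Select minimum -7 at index 1, swap -> [-7, 4, 14, 21, 3]
Pass 2: Select minimum 3 at index 4, swap -> [-7, 3, 14, 21, 4]
Pass 3: Select minimum 4 at index 4, swap -> [-7, 3, 4, 21, 14]


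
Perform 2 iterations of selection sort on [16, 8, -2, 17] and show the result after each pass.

Pass 1: Select minimum -2 at index 2, swap -> [-2, 8, 16, 17]
Pass 2: Select minimum 8 at index 1, swap -> [-2, 8, 16, 17]


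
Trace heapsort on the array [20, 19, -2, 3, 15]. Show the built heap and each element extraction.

Build heap: [20, 19, -2, 3, 15]
Extract 20: [19, 15, -2, 3, 20]
Extract 19: [15, 3, -2, 19, 20]
Extract 15: [3, -2, 15, 19, 20]
Extract 3: [-2, 3, 15, 19, 20]


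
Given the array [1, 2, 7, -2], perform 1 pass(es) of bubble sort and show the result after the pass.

After pass 1: [1, 2, -2, 7] (1 swaps)
Total swaps: 1


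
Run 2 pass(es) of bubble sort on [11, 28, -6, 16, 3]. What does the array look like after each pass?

After pass 1: [11, -6, 16, 3, 28] (3 swaps)
After pass 2: [-6, 11, 3, 16, 28] (2 swaps)
Total swaps: 5


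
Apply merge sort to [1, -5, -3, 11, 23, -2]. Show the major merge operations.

Divide and conquer:
  Merge [-5] + [-3] -> [-5, -3]
  Merge [1] + [-5, -3] -> [-5, -3, 1]
  Merge [23] + [-2] -> [-2, 23]
  Merge [11] + [-2, 23] -> [-2, 11, 23]
  Merge [-5, -3, 1] + [-2, 11, 23] -> [-5, -3, -2, 1, 11, 23]


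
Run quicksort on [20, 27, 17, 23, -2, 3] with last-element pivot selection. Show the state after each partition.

Partition 1: pivot=3 at index 1 -> [-2, 3, 17, 23, 20, 27]
Partition 2: pivot=27 at index 5 -> [-2, 3, 17, 23, 20, 27]
Partition 3: pivot=20 at index 3 -> [-2, 3, 17, 20, 23, 27]


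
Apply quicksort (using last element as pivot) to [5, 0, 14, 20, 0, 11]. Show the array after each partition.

Partition 1: pivot=11 at index 3 -> [5, 0, 0, 11, 14, 20]
Partition 2: pivot=0 at index 1 -> [0, 0, 5, 11, 14, 20]
Partition 3: pivot=20 at index 5 -> [0, 0, 5, 11, 14, 20]


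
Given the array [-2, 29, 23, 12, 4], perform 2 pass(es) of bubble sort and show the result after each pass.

After pass 1: [-2, 23, 12, 4, 29] (3 swaps)
After pass 2: [-2, 12, 4, 23, 29] (2 swaps)
Total swaps: 5


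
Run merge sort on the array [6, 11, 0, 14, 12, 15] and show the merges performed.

Divide and conquer:
  Merge [11] + [0] -> [0, 11]
  Merge [6] + [0, 11] -> [0, 6, 11]
  Merge [12] + [15] -> [12, 15]
  Merge [14] + [12, 15] -> [12, 14, 15]
  Merge [0, 6, 11] + [12, 14, 15] -> [0, 6, 11, 12, 14, 15]


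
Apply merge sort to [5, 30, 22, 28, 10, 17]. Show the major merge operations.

Divide and conquer:
  Merge [30] + [22] -> [22, 30]
  Merge [5] + [22, 30] -> [5, 22, 30]
  Merge [10] + [17] -> [10, 17]
  Merge [28] + [10, 17] -> [10, 17, 28]
  Merge [5, 22, 30] + [10, 17, 28] -> [5, 10, 17, 22, 28, 30]


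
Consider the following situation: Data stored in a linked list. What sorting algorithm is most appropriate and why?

Best choice: Merge sort
Reason: Merge sort doesn't require random access; can be done in O(1) extra space for linked lists


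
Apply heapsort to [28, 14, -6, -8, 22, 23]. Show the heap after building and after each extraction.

Build heap: [28, 22, 23, -8, 14, -6]
Extract 28: [23, 22, -6, -8, 14, 28]
Extract 23: [22, 14, -6, -8, 23, 28]
Extract 22: [14, -8, -6, 22, 23, 28]
Extract 14: [-6, -8, 14, 22, 23, 28]
Extract -6: [-8, -6, 14, 22, 23, 28]


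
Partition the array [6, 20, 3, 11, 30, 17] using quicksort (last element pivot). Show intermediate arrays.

Partition 1: pivot=17 at index 3 -> [6, 3, 11, 17, 30, 20]
Partition 2: pivot=11 at index 2 -> [6, 3, 11, 17, 30, 20]
Partition 3: pivot=3 at index 0 -> [3, 6, 11, 17, 30, 20]
Partition 4: pivot=20 at index 4 -> [3, 6, 11, 17, 20, 30]


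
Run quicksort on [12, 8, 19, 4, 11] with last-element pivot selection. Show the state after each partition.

Partition 1: pivot=11 at index 2 -> [8, 4, 11, 12, 19]
Partition 2: pivot=4 at index 0 -> [4, 8, 11, 12, 19]
Partition 3: pivot=19 at index 4 -> [4, 8, 11, 12, 19]


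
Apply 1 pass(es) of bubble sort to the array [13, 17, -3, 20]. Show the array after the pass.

After pass 1: [13, -3, 17, 20] (1 swaps)
Total swaps: 1


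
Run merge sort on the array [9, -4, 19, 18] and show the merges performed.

Divide and conquer:
  Merge [9] + [-4] -> [-4, 9]
  Merge [19] + [18] -> [18, 19]
  Merge [-4, 9] + [18, 19] -> [-4, 9, 18, 19]


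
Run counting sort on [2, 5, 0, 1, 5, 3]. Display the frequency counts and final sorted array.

Count array: [1, 1, 1, 1, 0, 2]
(count[i] = number of elements equal to i)
Cumulative count: [1, 2, 3, 4, 4, 6]
Sorted: [0, 1, 2, 3, 5, 5]


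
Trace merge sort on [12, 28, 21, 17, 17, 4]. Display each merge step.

Divide and conquer:
  Merge [28] + [21] -> [21, 28]
  Merge [12] + [21, 28] -> [12, 21, 28]
  Merge [17] + [4] -> [4, 17]
  Merge [17] + [4, 17] -> [4, 17, 17]
  Merge [12, 21, 28] + [4, 17, 17] -> [4, 12, 17, 17, 21, 28]


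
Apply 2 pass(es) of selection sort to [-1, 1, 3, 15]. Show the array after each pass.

Pass 1: Select minimum -1 at index 0, swap -> [-1, 1, 3, 15]
Pass 2: Select minimum 1 at index 1, swap -> [-1, 1, 3, 15]


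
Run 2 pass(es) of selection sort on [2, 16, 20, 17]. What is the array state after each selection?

Pass 1: Select minimum 2 at index 0, swap -> [2, 16, 20, 17]
Pass 2: Select minimum 16 at index 1, swap -> [2, 16, 20, 17]


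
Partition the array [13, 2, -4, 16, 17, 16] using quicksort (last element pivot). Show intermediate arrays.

Partition 1: pivot=16 at index 4 -> [13, 2, -4, 16, 16, 17]
Partition 2: pivot=16 at index 3 -> [13, 2, -4, 16, 16, 17]
Partition 3: pivot=-4 at index 0 -> [-4, 2, 13, 16, 16, 17]
Partition 4: pivot=13 at index 2 -> [-4, 2, 13, 16, 16, 17]


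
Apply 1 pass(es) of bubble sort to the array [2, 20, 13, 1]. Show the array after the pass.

After pass 1: [2, 13, 1, 20] (2 swaps)
Total swaps: 2


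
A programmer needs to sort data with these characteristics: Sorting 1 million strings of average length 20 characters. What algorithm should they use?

Best choice: MSD radix sort or Mergesort
Reason: MSD radix sort is a non-comparison sort that buckets the strings by successive character positions, running in time proportional to the total number of characters examined rather than O(n log n) string comparisons; mergesort is a stable O(n log n)-comparison alternative that works for arbitrary variable-length keys


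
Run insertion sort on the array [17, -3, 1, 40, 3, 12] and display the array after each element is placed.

First element 17 is already 'sorted'
Insert -3: shifted 1 elements -> [-3, 17, 1, 40, 3, 12]
Insert 1: shifted 1 elements -> [-3, 1, 17, 40, 3, 12]
Insert 40: shifted 0 elements -> [-3, 1, 17, 40, 3, 12]
Insert 3: shifted 2 elements -> [-3, 1, 3, 17, 40, 12]
Insert 12: shifted 2 elements -> [-3, 1, 3, 12, 17, 40]


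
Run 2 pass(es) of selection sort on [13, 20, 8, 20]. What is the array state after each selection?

Pass 1: Select minimum 8 at index 2, swap -> [8, 20, 13, 20]
Pass 2: Select minimum 13 at index 2, swap -> [8, 13, 20, 20]


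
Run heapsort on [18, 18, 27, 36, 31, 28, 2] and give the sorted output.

Build heap: [36, 31, 28, 18, 18, 27, 2]
Extract 36: [31, 18, 28, 2, 18, 27, 36]
Extract 31: [28, 18, 27, 2, 18, 31, 36]
Extract 28: [27, 18, 18, 2, 28, 31, 36]
Extract 27: [18, 2, 18, 27, 28, 31, 36]
Extract 18: [18, 2, 18, 27, 28, 31, 36]
Extract 18: [2, 18, 18, 27, 28, 31, 36]


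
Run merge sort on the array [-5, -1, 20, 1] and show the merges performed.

Divide and conquer:
  Merge [-5] + [-1] -> [-5, -1]
  Merge [20] + [1] -> [1, 20]
  Merge [-5, -1] + [1, 20] -> [-5, -1, 1, 20]


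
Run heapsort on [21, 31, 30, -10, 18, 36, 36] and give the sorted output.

Build heap: [36, 31, 36, -10, 18, 30, 21]
Extract 36: [36, 31, 30, -10, 18, 21, 36]
Extract 36: [31, 21, 30, -10, 18, 36, 36]
Extract 31: [30, 21, 18, -10, 31, 36, 36]
Extract 30: [21, -10, 18, 30, 31, 36, 36]
Extract 21: [18, -10, 21, 30, 31, 36, 36]
Extract 18: [-10, 18, 21, 30, 31, 36, 36]


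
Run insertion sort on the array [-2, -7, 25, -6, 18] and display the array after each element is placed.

First element -2 is already 'sorted'
Insert -7: shifted 1 elements -> [-7, -2, 25, -6, 18]
Insert 25: shifted 0 elements -> [-7, -2, 25, -6, 18]
Insert -6: shifted 2 elements -> [-7, -6, -2, 25, 18]
Insert 18: shifted 1 elements -> [-7, -6, -2, 18, 25]


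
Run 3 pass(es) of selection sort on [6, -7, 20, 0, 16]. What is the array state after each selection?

Pass 1: Select minimum -7 at index 1, swap -> [-7, 6, 20, 0, 16]
Pass 2: Select minimum 0 at index 3, swap -> [-7, 0, 20, 6, 16]
Pass 3: Select minimum 6 at index 3, swap -> [-7, 0, 6, 20, 16]


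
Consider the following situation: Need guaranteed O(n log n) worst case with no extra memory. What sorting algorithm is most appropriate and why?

Best choice: Heapsort
Reason: Heapsort is O(n log n) worst case and sorts in-place; quicksort can degrade to O(n^2)


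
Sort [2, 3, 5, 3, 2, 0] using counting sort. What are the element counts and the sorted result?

Count array: [1, 0, 2, 2, 0, 1]
(count[i] = number of elements equal to i)
Cumulative count: [1, 1, 3, 5, 5, 6]
Sorted: [0, 2, 2, 3, 3, 5]
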